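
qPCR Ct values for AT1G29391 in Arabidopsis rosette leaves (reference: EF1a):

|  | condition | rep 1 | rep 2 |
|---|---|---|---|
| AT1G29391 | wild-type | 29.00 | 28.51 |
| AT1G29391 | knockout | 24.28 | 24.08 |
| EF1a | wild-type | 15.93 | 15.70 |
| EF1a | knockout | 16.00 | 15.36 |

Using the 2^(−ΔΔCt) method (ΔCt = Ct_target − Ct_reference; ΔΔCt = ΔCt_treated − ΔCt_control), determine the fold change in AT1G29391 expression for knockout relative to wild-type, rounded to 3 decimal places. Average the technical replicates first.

21.706

Mean Ct: AT1G29391 wild-type 28.755; AT1G29391 knockout 24.180; EF1a wild-type 15.815; EF1a knockout 15.680
ΔCt(wild-type) = 28.755 − 15.815 = 12.940
ΔCt(knockout) = 24.180 − 15.680 = 8.500
ΔΔCt = 8.500 − 12.940 = -4.440
Fold change = 2^(−(-4.440)) = 2^4.440 = 21.7057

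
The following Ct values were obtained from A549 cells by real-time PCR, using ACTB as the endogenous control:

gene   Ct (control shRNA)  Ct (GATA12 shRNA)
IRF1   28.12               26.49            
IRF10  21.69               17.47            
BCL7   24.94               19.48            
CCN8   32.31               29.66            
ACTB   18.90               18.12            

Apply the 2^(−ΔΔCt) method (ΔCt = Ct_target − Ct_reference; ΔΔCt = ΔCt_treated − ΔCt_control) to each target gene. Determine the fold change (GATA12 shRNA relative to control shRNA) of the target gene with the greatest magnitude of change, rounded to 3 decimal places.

IRF1: ΔΔCt = (26.49−18.12) − (28.12−18.90) = 8.37 − 9.22 = -0.85; fold change = 2^0.85 = 1.803
IRF10: ΔΔCt = (17.47−18.12) − (21.69−18.90) = -0.65 − 2.79 = -3.44; fold change = 2^3.44 = 10.853
BCL7: ΔΔCt = (19.48−18.12) − (24.94−18.90) = 1.36 − 6.04 = -4.68; fold change = 2^4.68 = 25.634
CCN8: ΔΔCt = (29.66−18.12) − (32.31−18.90) = 11.54 − 13.41 = -1.87; fold change = 2^1.87 = 3.655
BCL7 has the largest |ΔΔCt| = 4.68.

25.634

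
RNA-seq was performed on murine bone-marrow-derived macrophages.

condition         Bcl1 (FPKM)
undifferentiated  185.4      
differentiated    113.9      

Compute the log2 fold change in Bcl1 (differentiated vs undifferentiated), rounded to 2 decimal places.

-0.70

Fold change = 113.9 / 185.4 = 0.6143
log2(0.6143) = -0.703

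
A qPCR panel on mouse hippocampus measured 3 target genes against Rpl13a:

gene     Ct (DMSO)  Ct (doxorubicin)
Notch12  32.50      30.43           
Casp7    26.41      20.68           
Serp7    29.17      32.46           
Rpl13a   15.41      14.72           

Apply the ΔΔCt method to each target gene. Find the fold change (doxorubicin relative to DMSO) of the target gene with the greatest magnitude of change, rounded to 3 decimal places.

Notch12: ΔΔCt = (30.43−14.72) − (32.50−15.41) = 15.71 − 17.09 = -1.38; fold change = 2^1.38 = 2.603
Casp7: ΔΔCt = (20.68−14.72) − (26.41−15.41) = 5.96 − 11.00 = -5.04; fold change = 2^5.04 = 32.900
Serp7: ΔΔCt = (32.46−14.72) − (29.17−15.41) = 17.74 − 13.76 = 3.98; fold change = 2^-3.98 = 0.063
Casp7 has the largest |ΔΔCt| = 5.04.

32.900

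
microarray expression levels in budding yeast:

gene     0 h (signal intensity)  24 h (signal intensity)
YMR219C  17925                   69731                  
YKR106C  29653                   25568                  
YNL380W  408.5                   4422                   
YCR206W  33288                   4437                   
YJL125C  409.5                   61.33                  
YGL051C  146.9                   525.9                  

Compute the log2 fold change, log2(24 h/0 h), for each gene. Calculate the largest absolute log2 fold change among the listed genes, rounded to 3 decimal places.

3.436

log2(69731/17925) = 1.960  (YMR219C)
log2(25568/29653) = -0.214  (YKR106C)
log2(4422/408.5) = 3.436  (YNL380W)
log2(4437/33288) = -2.907  (YCR206W)
log2(61.33/409.5) = -2.739  (YJL125C)
log2(525.9/146.9) = 1.840  (YGL051C)
The largest magnitude belongs to YNL380W.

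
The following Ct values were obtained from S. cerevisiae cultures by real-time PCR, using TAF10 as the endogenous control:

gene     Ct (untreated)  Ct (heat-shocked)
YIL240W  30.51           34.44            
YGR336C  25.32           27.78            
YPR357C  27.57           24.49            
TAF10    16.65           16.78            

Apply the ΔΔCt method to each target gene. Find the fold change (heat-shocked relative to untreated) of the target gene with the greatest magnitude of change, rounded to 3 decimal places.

0.072

YIL240W: ΔΔCt = (34.44−16.78) − (30.51−16.65) = 17.66 − 13.86 = 3.80; fold change = 2^-3.80 = 0.072
YGR336C: ΔΔCt = (27.78−16.78) − (25.32−16.65) = 11.00 − 8.67 = 2.33; fold change = 2^-2.33 = 0.199
YPR357C: ΔΔCt = (24.49−16.78) − (27.57−16.65) = 7.71 − 10.92 = -3.21; fold change = 2^3.21 = 9.254
YIL240W has the largest |ΔΔCt| = 3.80.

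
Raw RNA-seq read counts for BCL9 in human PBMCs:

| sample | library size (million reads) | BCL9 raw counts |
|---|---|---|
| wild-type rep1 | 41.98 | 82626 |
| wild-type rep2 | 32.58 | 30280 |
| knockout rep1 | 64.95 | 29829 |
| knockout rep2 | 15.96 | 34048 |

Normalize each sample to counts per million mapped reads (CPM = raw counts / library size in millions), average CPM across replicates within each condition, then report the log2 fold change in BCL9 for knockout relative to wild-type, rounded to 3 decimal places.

CPM(wild-type rep1) = 82626 / 41.98 = 1968.2230
CPM(wild-type rep2) = 30280 / 32.58 = 929.4045
CPM(knockout rep1) = 29829 / 64.95 = 459.2610
CPM(knockout rep2) = 34048 / 15.96 = 2133.3333
mean CPM(wild-type) = 1448.8138; mean CPM(knockout) = 1296.2972
Fold change = 1296.2972 / 1448.8138 = 0.89473
log2(0.89473) = -0.1605

-0.160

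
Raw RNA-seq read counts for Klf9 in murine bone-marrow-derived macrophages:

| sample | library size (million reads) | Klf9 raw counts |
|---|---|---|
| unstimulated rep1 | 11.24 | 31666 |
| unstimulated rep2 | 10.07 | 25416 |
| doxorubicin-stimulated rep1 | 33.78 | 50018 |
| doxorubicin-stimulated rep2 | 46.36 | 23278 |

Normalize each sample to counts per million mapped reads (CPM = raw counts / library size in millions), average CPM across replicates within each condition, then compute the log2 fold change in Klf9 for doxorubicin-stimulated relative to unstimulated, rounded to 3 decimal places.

CPM(unstimulated rep1) = 31666 / 11.24 = 2817.2598
CPM(unstimulated rep2) = 25416 / 10.07 = 2523.9325
CPM(doxorubicin-stimulated rep1) = 50018 / 33.78 = 1480.6986
CPM(doxorubicin-stimulated rep2) = 23278 / 46.36 = 502.1139
mean CPM(unstimulated) = 2670.5961; mean CPM(doxorubicin-stimulated) = 991.4063
Fold change = 991.4063 / 2670.5961 = 0.37123
log2(0.37123) = -1.4296

-1.430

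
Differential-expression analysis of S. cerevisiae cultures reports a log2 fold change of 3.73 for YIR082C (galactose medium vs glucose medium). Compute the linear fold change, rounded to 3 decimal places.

13.269

Fold change = 2^(3.73) = 13.2691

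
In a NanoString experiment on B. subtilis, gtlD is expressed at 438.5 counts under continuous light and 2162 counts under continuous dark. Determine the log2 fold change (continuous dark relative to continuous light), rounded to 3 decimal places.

Fold change = 2162 / 438.5 = 4.9304
log2(4.9304) = 2.3017

2.302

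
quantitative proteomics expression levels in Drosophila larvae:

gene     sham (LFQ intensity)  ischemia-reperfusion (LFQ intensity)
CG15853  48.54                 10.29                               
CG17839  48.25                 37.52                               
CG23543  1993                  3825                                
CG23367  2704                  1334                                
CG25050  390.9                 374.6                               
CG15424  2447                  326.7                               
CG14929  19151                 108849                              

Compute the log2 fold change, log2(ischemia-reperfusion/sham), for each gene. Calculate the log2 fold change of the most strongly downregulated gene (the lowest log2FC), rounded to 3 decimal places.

-2.905

log2(10.29/48.54) = -2.238  (CG15853)
log2(37.52/48.25) = -0.363  (CG17839)
log2(3825/1993) = 0.941  (CG23543)
log2(1334/2704) = -1.019  (CG23367)
log2(374.6/390.9) = -0.061  (CG25050)
log2(326.7/2447) = -2.905  (CG15424)
log2(108849/19151) = 2.507  (CG14929)
CG15424 is most strongly downregulated.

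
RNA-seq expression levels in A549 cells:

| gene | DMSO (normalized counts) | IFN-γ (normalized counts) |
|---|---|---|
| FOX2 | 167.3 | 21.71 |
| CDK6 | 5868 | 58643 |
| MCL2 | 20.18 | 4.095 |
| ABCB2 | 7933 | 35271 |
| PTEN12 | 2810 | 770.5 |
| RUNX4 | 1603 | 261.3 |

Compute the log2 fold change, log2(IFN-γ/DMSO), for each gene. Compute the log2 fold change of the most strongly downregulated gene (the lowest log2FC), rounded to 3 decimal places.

-2.946

log2(21.71/167.3) = -2.946  (FOX2)
log2(58643/5868) = 3.321  (CDK6)
log2(4.095/20.18) = -2.301  (MCL2)
log2(35271/7933) = 2.153  (ABCB2)
log2(770.5/2810) = -1.867  (PTEN12)
log2(261.3/1603) = -2.617  (RUNX4)
FOX2 is most strongly downregulated.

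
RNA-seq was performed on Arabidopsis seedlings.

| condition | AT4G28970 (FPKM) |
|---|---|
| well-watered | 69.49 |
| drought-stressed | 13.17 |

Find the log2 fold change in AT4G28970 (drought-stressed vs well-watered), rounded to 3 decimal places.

-2.400

Fold change = 13.17 / 69.49 = 0.1895
log2(0.1895) = -2.3996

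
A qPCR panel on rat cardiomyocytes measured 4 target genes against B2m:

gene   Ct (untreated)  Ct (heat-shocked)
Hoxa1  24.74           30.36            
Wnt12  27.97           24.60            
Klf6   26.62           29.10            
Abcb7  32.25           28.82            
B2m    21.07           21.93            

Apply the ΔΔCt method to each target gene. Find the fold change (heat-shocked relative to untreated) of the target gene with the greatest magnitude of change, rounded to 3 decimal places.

0.037

Hoxa1: ΔΔCt = (30.36−21.93) − (24.74−21.07) = 8.43 − 3.67 = 4.76; fold change = 2^-4.76 = 0.037
Wnt12: ΔΔCt = (24.60−21.93) − (27.97−21.07) = 2.67 − 6.90 = -4.23; fold change = 2^4.23 = 18.765
Klf6: ΔΔCt = (29.10−21.93) − (26.62−21.07) = 7.17 − 5.55 = 1.62; fold change = 2^-1.62 = 0.325
Abcb7: ΔΔCt = (28.82−21.93) − (32.25−21.07) = 6.89 − 11.18 = -4.29; fold change = 2^4.29 = 19.562
Hoxa1 has the largest |ΔΔCt| = 4.76.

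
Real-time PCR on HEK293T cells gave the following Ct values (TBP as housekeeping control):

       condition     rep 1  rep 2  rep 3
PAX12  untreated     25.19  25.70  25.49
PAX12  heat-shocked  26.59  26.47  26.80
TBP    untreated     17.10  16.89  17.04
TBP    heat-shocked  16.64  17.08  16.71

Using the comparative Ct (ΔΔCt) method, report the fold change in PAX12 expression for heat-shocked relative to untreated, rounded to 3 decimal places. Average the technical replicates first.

0.390

Mean Ct: PAX12 untreated 25.460; PAX12 heat-shocked 26.620; TBP untreated 17.010; TBP heat-shocked 16.810
ΔCt(untreated) = 25.460 − 17.010 = 8.450
ΔCt(heat-shocked) = 26.620 − 16.810 = 9.810
ΔΔCt = 9.810 − 8.450 = 1.360
Fold change = 2^(−1.360) = 0.3896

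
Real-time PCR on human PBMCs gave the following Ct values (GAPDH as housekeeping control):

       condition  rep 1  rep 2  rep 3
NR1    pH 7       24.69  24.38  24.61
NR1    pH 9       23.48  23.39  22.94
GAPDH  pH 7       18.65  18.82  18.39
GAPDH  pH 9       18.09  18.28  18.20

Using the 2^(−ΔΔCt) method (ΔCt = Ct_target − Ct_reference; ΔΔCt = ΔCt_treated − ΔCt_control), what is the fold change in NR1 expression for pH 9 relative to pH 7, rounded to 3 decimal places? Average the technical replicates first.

Mean Ct: NR1 pH 7 24.560; NR1 pH 9 23.270; GAPDH pH 7 18.620; GAPDH pH 9 18.190
ΔCt(pH 7) = 24.560 − 18.620 = 5.940
ΔCt(pH 9) = 23.270 − 18.190 = 5.080
ΔΔCt = 5.080 − 5.940 = -0.860
Fold change = 2^(−(-0.860)) = 2^0.860 = 1.8150

1.815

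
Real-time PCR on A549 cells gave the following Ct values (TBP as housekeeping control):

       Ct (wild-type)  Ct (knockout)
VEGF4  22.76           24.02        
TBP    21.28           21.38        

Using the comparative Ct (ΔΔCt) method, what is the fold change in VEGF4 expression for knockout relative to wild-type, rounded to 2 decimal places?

ΔCt(wild-type) = 22.760 − 21.280 = 1.480
ΔCt(knockout) = 24.020 − 21.380 = 2.640
ΔΔCt = 2.640 − 1.480 = 1.160
Fold change = 2^(−1.160) = 0.448

0.45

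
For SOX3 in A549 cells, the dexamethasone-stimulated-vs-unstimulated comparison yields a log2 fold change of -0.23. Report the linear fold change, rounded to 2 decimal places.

Fold change = 2^(-0.23) = 0.853
That is, SOX3 drops to 85.3% of the unstimulated level.

0.85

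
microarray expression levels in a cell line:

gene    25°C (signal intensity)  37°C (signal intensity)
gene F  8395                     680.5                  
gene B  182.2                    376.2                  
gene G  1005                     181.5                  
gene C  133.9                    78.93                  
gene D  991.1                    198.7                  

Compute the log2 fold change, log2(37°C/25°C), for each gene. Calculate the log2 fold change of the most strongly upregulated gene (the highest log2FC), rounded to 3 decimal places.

log2(680.5/8395) = -3.625  (gene F)
log2(376.2/182.2) = 1.046  (gene B)
log2(181.5/1005) = -2.469  (gene G)
log2(78.93/133.9) = -0.763  (gene C)
log2(198.7/991.1) = -2.318  (gene D)
gene B is most strongly upregulated.

1.046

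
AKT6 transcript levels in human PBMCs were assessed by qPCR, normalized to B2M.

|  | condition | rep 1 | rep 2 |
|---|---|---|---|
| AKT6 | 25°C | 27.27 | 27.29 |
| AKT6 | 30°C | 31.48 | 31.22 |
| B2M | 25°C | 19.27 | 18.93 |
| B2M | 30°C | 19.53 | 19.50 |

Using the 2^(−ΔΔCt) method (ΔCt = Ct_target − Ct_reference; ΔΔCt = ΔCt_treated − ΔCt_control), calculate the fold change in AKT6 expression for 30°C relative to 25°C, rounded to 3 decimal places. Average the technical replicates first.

Mean Ct: AKT6 25°C 27.280; AKT6 30°C 31.350; B2M 25°C 19.100; B2M 30°C 19.515
ΔCt(25°C) = 27.280 − 19.100 = 8.180
ΔCt(30°C) = 31.350 − 19.515 = 11.835
ΔΔCt = 11.835 − 8.180 = 3.655
Fold change = 2^(−3.655) = 0.0794

0.079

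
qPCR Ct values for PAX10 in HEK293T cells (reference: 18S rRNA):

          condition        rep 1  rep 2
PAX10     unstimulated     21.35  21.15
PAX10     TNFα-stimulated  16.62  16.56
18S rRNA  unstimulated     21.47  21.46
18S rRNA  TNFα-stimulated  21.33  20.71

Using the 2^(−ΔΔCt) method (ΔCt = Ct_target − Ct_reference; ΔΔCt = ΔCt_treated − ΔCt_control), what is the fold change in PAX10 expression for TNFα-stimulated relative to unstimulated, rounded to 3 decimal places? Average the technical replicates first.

Mean Ct: PAX10 unstimulated 21.250; PAX10 TNFα-stimulated 16.590; 18S rRNA unstimulated 21.465; 18S rRNA TNFα-stimulated 21.020
ΔCt(unstimulated) = 21.250 − 21.465 = -0.215
ΔCt(TNFα-stimulated) = 16.590 − 21.020 = -4.430
ΔΔCt = -4.430 − (-0.215) = -4.215
Fold change = 2^(−(-4.215)) = 2^4.215 = 18.5713

18.571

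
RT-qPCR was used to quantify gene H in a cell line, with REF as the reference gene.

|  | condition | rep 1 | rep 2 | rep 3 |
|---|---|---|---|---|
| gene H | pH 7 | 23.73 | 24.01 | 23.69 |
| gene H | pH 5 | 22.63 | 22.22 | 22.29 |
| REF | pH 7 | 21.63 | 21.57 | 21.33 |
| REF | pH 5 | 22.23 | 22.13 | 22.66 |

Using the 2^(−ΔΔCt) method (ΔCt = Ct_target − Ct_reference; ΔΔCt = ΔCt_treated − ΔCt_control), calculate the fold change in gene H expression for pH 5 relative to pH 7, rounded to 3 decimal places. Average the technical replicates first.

Mean Ct: gene H pH 7 23.810; gene H pH 5 22.380; REF pH 7 21.510; REF pH 5 22.340
ΔCt(pH 7) = 23.810 − 21.510 = 2.300
ΔCt(pH 5) = 22.380 − 22.340 = 0.040
ΔΔCt = 0.040 − 2.300 = -2.260
Fold change = 2^(−(-2.260)) = 2^2.260 = 4.7899

4.790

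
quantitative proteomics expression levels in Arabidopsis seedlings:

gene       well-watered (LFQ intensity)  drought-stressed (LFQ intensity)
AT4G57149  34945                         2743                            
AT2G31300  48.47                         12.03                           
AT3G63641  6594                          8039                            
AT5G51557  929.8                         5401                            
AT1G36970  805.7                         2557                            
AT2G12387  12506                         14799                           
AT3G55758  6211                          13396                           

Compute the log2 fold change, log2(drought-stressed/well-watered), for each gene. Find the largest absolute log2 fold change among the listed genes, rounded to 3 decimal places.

log2(2743/34945) = -3.671  (AT4G57149)
log2(12.03/48.47) = -2.010  (AT2G31300)
log2(8039/6594) = 0.286  (AT3G63641)
log2(5401/929.8) = 2.538  (AT5G51557)
log2(2557/805.7) = 1.666  (AT1G36970)
log2(14799/12506) = 0.243  (AT2G12387)
log2(13396/6211) = 1.109  (AT3G55758)
The largest magnitude belongs to AT4G57149.

3.671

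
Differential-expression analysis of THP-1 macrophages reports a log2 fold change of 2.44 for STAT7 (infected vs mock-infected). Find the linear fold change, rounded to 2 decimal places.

Fold change = 2^(2.44) = 5.426

5.43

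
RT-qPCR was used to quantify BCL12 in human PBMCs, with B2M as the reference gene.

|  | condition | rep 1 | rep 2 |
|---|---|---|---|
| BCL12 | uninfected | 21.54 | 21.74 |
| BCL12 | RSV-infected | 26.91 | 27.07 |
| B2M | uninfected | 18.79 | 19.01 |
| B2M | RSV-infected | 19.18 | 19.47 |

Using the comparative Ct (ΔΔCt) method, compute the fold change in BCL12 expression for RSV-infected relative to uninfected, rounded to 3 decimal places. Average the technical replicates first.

0.033

Mean Ct: BCL12 uninfected 21.640; BCL12 RSV-infected 26.990; B2M uninfected 18.900; B2M RSV-infected 19.325
ΔCt(uninfected) = 21.640 − 18.900 = 2.740
ΔCt(RSV-infected) = 26.990 − 19.325 = 7.665
ΔΔCt = 7.665 − 2.740 = 4.925
Fold change = 2^(−4.925) = 0.0329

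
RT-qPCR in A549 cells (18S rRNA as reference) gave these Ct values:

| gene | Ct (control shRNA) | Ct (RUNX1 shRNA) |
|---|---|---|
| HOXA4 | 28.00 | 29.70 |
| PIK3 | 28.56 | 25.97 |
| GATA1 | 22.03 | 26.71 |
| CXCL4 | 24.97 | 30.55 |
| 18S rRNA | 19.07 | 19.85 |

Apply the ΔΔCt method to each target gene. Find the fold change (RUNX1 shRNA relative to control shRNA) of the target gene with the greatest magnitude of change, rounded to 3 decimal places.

0.036

HOXA4: ΔΔCt = (29.70−19.85) − (28.00−19.07) = 9.85 − 8.93 = 0.92; fold change = 2^-0.92 = 0.529
PIK3: ΔΔCt = (25.97−19.85) − (28.56−19.07) = 6.12 − 9.49 = -3.37; fold change = 2^3.37 = 10.339
GATA1: ΔΔCt = (26.71−19.85) − (22.03−19.07) = 6.86 − 2.96 = 3.90; fold change = 2^-3.90 = 0.067
CXCL4: ΔΔCt = (30.55−19.85) − (24.97−19.07) = 10.70 − 5.90 = 4.80; fold change = 2^-4.80 = 0.036
CXCL4 has the largest |ΔΔCt| = 4.80.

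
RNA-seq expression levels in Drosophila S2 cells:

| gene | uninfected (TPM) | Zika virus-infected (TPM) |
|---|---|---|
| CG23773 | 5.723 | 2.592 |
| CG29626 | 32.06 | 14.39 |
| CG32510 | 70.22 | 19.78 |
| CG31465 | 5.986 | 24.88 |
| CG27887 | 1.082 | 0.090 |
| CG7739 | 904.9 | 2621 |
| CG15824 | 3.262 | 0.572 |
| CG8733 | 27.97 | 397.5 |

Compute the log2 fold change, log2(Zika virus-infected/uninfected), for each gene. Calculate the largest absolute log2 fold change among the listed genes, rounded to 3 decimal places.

3.829

log2(2.592/5.723) = -1.143  (CG23773)
log2(14.39/32.06) = -1.156  (CG29626)
log2(19.78/70.22) = -1.828  (CG32510)
log2(24.88/5.986) = 2.055  (CG31465)
log2(0.090/1.082) = -3.588  (CG27887)
log2(2621/904.9) = 1.534  (CG7739)
log2(0.572/3.262) = -2.512  (CG15824)
log2(397.5/27.97) = 3.829  (CG8733)
The largest magnitude belongs to CG8733.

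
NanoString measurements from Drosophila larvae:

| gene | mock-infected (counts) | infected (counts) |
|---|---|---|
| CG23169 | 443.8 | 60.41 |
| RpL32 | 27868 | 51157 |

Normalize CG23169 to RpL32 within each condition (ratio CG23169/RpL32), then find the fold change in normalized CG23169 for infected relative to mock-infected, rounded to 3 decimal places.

CG23169/RpL32 (mock-infected) = 443.8 / 27868 = 0.015925
CG23169/RpL32 (infected) = 60.41 / 51157 = 0.0011809
Fold change = 0.0011809 / 0.015925 = 0.0742

0.074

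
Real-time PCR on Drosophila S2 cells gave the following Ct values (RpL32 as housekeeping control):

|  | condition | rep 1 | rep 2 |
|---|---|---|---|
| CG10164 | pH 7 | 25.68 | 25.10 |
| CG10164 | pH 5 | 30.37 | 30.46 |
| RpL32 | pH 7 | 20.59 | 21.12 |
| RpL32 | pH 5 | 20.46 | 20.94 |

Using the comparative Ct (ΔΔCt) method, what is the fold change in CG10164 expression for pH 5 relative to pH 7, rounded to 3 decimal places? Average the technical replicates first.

Mean Ct: CG10164 pH 7 25.390; CG10164 pH 5 30.415; RpL32 pH 7 20.855; RpL32 pH 5 20.700
ΔCt(pH 7) = 25.390 − 20.855 = 4.535
ΔCt(pH 5) = 30.415 − 20.700 = 9.715
ΔΔCt = 9.715 − 4.535 = 5.180
Fold change = 2^(−5.180) = 0.0276

0.028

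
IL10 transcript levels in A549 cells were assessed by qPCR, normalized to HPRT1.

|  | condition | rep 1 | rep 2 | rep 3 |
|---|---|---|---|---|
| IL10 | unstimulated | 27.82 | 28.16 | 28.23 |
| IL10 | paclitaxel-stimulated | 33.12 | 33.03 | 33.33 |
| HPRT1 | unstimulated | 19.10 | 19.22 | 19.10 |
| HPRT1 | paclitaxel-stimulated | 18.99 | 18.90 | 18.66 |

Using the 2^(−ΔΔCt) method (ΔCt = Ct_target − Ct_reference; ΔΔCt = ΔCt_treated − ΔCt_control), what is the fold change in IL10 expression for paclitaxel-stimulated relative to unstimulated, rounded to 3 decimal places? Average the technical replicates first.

Mean Ct: IL10 unstimulated 28.070; IL10 paclitaxel-stimulated 33.160; HPRT1 unstimulated 19.140; HPRT1 paclitaxel-stimulated 18.850
ΔCt(unstimulated) = 28.070 − 19.140 = 8.930
ΔCt(paclitaxel-stimulated) = 33.160 − 18.850 = 14.310
ΔΔCt = 14.310 − 8.930 = 5.380
Fold change = 2^(−5.380) = 0.0240

0.024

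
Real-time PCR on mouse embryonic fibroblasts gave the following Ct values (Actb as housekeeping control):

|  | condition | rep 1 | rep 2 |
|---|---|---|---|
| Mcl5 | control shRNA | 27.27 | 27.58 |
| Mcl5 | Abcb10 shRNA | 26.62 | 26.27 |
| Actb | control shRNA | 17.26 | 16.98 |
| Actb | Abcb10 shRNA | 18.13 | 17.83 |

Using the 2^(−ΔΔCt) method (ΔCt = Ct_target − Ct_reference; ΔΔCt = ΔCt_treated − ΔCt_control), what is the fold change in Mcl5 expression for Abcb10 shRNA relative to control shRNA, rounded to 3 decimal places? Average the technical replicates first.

3.580

Mean Ct: Mcl5 control shRNA 27.425; Mcl5 Abcb10 shRNA 26.445; Actb control shRNA 17.120; Actb Abcb10 shRNA 17.980
ΔCt(control shRNA) = 27.425 − 17.120 = 10.305
ΔCt(Abcb10 shRNA) = 26.445 − 17.980 = 8.465
ΔΔCt = 8.465 − 10.305 = -1.840
Fold change = 2^(−(-1.840)) = 2^1.840 = 3.5801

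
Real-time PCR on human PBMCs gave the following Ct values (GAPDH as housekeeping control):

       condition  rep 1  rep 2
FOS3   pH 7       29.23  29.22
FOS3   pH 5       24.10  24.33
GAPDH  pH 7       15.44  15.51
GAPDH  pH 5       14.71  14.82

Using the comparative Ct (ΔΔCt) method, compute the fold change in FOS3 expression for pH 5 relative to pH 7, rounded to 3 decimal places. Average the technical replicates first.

Mean Ct: FOS3 pH 7 29.225; FOS3 pH 5 24.215; GAPDH pH 7 15.475; GAPDH pH 5 14.765
ΔCt(pH 7) = 29.225 − 15.475 = 13.750
ΔCt(pH 5) = 24.215 − 14.765 = 9.450
ΔΔCt = 9.450 − 13.750 = -4.300
Fold change = 2^(−(-4.300)) = 2^4.300 = 19.6983

19.698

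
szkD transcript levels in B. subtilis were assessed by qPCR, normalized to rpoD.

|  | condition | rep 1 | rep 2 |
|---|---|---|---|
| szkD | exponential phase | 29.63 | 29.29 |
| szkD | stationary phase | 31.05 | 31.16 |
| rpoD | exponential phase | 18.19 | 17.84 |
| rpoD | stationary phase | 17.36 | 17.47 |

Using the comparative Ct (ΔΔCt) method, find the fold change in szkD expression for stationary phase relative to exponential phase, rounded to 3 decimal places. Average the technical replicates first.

0.211

Mean Ct: szkD exponential phase 29.460; szkD stationary phase 31.105; rpoD exponential phase 18.015; rpoD stationary phase 17.415
ΔCt(exponential phase) = 29.460 − 18.015 = 11.445
ΔCt(stationary phase) = 31.105 − 17.415 = 13.690
ΔΔCt = 13.690 − 11.445 = 2.245
Fold change = 2^(−2.245) = 0.2110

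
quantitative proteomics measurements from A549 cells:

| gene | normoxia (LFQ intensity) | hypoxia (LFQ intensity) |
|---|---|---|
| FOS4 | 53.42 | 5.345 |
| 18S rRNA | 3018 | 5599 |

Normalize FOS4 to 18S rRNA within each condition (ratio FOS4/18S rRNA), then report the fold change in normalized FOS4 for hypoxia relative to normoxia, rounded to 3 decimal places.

FOS4/18S rRNA (normoxia) = 53.42 / 3018 = 0.0177
FOS4/18S rRNA (hypoxia) = 5.345 / 5599 = 0.00095463
Fold change = 0.00095463 / 0.0177 = 0.0539

0.054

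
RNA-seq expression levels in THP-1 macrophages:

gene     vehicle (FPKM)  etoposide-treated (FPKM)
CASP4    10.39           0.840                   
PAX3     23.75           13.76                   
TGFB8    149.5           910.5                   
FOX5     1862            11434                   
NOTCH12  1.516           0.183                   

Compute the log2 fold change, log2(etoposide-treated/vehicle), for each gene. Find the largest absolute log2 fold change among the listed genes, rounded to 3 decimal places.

3.629

log2(0.840/10.39) = -3.629  (CASP4)
log2(13.76/23.75) = -0.787  (PAX3)
log2(910.5/149.5) = 2.607  (TGFB8)
log2(11434/1862) = 2.618  (FOX5)
log2(0.183/1.516) = -3.050  (NOTCH12)
The largest magnitude belongs to CASP4.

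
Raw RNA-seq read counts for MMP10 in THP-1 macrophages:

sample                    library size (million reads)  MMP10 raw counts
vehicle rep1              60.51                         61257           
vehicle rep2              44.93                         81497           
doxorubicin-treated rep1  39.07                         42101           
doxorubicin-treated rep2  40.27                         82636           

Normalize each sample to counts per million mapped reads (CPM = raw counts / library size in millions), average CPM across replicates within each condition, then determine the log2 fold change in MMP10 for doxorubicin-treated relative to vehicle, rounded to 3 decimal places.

0.147

CPM(vehicle rep1) = 61257 / 60.51 = 1012.3451
CPM(vehicle rep2) = 81497 / 44.93 = 1813.8660
CPM(doxorubicin-treated rep1) = 42101 / 39.07 = 1077.5787
CPM(doxorubicin-treated rep2) = 82636 / 40.27 = 2052.0487
mean CPM(vehicle) = 1413.1055; mean CPM(doxorubicin-treated) = 1564.8137
Fold change = 1564.8137 / 1413.1055 = 1.10736
log2(1.10736) = 0.1471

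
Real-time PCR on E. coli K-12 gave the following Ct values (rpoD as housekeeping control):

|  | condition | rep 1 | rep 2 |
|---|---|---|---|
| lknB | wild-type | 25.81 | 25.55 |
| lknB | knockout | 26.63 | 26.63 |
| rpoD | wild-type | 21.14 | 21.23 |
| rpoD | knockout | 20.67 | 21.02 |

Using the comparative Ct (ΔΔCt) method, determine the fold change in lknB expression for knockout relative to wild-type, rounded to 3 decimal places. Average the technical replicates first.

0.409

Mean Ct: lknB wild-type 25.680; lknB knockout 26.630; rpoD wild-type 21.185; rpoD knockout 20.845
ΔCt(wild-type) = 25.680 − 21.185 = 4.495
ΔCt(knockout) = 26.630 − 20.845 = 5.785
ΔΔCt = 5.785 − 4.495 = 1.290
Fold change = 2^(−1.290) = 0.4090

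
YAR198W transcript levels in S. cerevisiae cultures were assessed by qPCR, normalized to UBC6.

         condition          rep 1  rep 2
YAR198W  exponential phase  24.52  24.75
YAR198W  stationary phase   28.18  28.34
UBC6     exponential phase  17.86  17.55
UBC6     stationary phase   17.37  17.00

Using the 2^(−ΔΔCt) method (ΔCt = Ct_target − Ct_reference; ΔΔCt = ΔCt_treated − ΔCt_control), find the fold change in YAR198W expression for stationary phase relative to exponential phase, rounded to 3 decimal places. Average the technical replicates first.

Mean Ct: YAR198W exponential phase 24.635; YAR198W stationary phase 28.260; UBC6 exponential phase 17.705; UBC6 stationary phase 17.185
ΔCt(exponential phase) = 24.635 − 17.705 = 6.930
ΔCt(stationary phase) = 28.260 − 17.185 = 11.075
ΔΔCt = 11.075 − 6.930 = 4.145
Fold change = 2^(−4.145) = 0.0565

0.057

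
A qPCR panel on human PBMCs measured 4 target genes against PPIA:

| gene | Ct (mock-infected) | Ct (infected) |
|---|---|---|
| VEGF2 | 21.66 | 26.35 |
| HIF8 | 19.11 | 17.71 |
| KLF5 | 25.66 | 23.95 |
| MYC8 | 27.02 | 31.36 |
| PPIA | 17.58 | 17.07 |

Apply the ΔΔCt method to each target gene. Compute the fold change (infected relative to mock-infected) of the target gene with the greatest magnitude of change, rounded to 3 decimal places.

VEGF2: ΔΔCt = (26.35−17.07) − (21.66−17.58) = 9.28 − 4.08 = 5.20; fold change = 2^-5.20 = 0.027
HIF8: ΔΔCt = (17.71−17.07) − (19.11−17.58) = 0.64 − 1.53 = -0.89; fold change = 2^0.89 = 1.853
KLF5: ΔΔCt = (23.95−17.07) − (25.66−17.58) = 6.88 − 8.08 = -1.20; fold change = 2^1.20 = 2.297
MYC8: ΔΔCt = (31.36−17.07) − (27.02−17.58) = 14.29 − 9.44 = 4.85; fold change = 2^-4.85 = 0.035
VEGF2 has the largest |ΔΔCt| = 5.20.

0.027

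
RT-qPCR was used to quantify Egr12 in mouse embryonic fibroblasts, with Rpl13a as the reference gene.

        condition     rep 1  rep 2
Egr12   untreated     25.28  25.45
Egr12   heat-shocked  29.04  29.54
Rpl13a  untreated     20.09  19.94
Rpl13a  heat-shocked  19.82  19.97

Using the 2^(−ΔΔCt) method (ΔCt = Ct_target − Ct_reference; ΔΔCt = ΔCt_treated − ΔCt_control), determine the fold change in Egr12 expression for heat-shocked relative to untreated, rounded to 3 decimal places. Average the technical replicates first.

0.061

Mean Ct: Egr12 untreated 25.365; Egr12 heat-shocked 29.290; Rpl13a untreated 20.015; Rpl13a heat-shocked 19.895
ΔCt(untreated) = 25.365 − 20.015 = 5.350
ΔCt(heat-shocked) = 29.290 − 19.895 = 9.395
ΔΔCt = 9.395 − 5.350 = 4.045
Fold change = 2^(−4.045) = 0.0606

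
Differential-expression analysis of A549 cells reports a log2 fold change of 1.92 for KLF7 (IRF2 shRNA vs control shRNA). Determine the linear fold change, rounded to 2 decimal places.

Fold change = 2^(1.92) = 3.784

3.78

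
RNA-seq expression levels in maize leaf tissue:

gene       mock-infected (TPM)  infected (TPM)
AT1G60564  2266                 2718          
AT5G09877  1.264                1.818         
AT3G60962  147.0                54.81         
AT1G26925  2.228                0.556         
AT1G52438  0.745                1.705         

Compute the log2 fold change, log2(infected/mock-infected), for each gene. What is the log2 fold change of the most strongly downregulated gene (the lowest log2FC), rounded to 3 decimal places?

-2.003

log2(2718/2266) = 0.262  (AT1G60564)
log2(1.818/1.264) = 0.524  (AT5G09877)
log2(54.81/147.0) = -1.423  (AT3G60962)
log2(0.556/2.228) = -2.003  (AT1G26925)
log2(1.705/0.745) = 1.194  (AT1G52438)
AT1G26925 is most strongly downregulated.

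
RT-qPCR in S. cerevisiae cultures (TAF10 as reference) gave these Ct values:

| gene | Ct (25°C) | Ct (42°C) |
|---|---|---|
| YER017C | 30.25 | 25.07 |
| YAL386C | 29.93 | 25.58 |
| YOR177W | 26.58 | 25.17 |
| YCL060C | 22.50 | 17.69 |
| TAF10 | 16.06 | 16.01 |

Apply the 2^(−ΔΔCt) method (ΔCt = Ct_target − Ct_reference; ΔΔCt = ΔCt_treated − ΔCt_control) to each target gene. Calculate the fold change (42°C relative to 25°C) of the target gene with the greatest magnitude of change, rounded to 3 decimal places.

35.017

YER017C: ΔΔCt = (25.07−16.01) − (30.25−16.06) = 9.06 − 14.19 = -5.13; fold change = 2^5.13 = 35.017
YAL386C: ΔΔCt = (25.58−16.01) − (29.93−16.06) = 9.57 − 13.87 = -4.30; fold change = 2^4.30 = 19.698
YOR177W: ΔΔCt = (25.17−16.01) − (26.58−16.06) = 9.16 − 10.52 = -1.36; fold change = 2^1.36 = 2.567
YCL060C: ΔΔCt = (17.69−16.01) − (22.50−16.06) = 1.68 − 6.44 = -4.76; fold change = 2^4.76 = 27.096
YER017C has the largest |ΔΔCt| = 5.13.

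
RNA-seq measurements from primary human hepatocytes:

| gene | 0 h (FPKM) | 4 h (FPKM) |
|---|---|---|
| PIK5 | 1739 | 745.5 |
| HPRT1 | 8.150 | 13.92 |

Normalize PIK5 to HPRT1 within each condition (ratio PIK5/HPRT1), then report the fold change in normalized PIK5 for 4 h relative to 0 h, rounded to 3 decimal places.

0.251

PIK5/HPRT1 (0 h) = 1739 / 8.150 = 213.37
PIK5/HPRT1 (4 h) = 745.5 / 13.92 = 53.556
Fold change = 53.556 / 213.37 = 0.2510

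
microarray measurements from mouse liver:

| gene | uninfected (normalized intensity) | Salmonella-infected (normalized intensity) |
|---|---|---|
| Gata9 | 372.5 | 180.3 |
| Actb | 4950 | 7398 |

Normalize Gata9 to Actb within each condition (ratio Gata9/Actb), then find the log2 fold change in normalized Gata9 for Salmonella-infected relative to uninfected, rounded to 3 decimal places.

Gata9/Actb (uninfected) = 372.5 / 4950 = 0.075253
Gata9/Actb (Salmonella-infected) = 180.3 / 7398 = 0.024371
Fold change = 0.024371 / 0.075253 = 0.3239
log2(0.3239) = -1.6265

-1.627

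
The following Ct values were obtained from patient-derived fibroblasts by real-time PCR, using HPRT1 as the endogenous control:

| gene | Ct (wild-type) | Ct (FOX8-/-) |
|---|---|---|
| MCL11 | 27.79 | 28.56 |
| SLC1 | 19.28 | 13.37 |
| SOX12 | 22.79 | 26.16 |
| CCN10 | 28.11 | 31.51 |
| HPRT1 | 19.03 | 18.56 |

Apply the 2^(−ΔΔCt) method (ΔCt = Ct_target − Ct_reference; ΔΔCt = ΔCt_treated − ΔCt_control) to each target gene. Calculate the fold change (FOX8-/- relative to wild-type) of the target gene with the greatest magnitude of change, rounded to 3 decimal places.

43.411

MCL11: ΔΔCt = (28.56−18.56) − (27.79−19.03) = 10.00 − 8.76 = 1.24; fold change = 2^-1.24 = 0.423
SLC1: ΔΔCt = (13.37−18.56) − (19.28−19.03) = -5.19 − 0.25 = -5.44; fold change = 2^5.44 = 43.411
SOX12: ΔΔCt = (26.16−18.56) − (22.79−19.03) = 7.60 − 3.76 = 3.84; fold change = 2^-3.84 = 0.070
CCN10: ΔΔCt = (31.51−18.56) − (28.11−19.03) = 12.95 − 9.08 = 3.87; fold change = 2^-3.87 = 0.068
SLC1 has the largest |ΔΔCt| = 5.44.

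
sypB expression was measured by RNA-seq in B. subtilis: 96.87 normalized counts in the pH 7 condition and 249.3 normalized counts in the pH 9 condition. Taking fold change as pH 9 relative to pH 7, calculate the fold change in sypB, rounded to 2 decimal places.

2.57

Fold change = 249.3 / 96.87 = 2.574
sypB is upregulated.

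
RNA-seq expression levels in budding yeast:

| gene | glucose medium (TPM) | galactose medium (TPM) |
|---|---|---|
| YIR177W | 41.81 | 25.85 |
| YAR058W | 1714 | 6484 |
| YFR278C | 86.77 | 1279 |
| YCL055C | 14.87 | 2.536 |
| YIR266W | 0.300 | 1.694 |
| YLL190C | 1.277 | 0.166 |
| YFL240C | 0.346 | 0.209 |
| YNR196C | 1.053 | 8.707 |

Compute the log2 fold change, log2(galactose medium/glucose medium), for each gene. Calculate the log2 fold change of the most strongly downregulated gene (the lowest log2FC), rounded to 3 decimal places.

log2(25.85/41.81) = -0.694  (YIR177W)
log2(6484/1714) = 1.920  (YAR058W)
log2(1279/86.77) = 3.882  (YFR278C)
log2(2.536/14.87) = -2.552  (YCL055C)
log2(1.694/0.300) = 2.497  (YIR266W)
log2(0.166/1.277) = -2.944  (YLL190C)
log2(0.209/0.346) = -0.727  (YFL240C)
log2(8.707/1.053) = 3.048  (YNR196C)
YLL190C is most strongly downregulated.

-2.944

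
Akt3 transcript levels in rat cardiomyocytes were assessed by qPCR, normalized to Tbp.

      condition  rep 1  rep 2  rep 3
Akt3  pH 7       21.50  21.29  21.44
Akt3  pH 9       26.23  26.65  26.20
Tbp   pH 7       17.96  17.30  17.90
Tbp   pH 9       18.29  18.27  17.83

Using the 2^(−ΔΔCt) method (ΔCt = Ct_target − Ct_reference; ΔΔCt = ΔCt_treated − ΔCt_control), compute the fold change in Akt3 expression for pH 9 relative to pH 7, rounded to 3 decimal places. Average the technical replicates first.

0.043

Mean Ct: Akt3 pH 7 21.410; Akt3 pH 9 26.360; Tbp pH 7 17.720; Tbp pH 9 18.130
ΔCt(pH 7) = 21.410 − 17.720 = 3.690
ΔCt(pH 9) = 26.360 − 18.130 = 8.230
ΔΔCt = 8.230 − 3.690 = 4.540
Fold change = 2^(−4.540) = 0.0430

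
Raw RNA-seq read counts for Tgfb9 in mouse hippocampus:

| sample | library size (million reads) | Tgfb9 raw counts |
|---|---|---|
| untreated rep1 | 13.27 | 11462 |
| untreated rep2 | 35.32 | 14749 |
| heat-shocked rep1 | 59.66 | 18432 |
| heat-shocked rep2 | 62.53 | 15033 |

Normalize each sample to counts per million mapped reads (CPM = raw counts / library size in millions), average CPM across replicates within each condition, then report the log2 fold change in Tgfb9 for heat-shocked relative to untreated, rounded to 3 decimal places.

CPM(untreated rep1) = 11462 / 13.27 = 863.7528
CPM(untreated rep2) = 14749 / 35.32 = 417.5821
CPM(heat-shocked rep1) = 18432 / 59.66 = 308.9507
CPM(heat-shocked rep2) = 15033 / 62.53 = 240.4126
mean CPM(untreated) = 640.6675; mean CPM(heat-shocked) = 274.6817
Fold change = 274.6817 / 640.6675 = 0.42874
log2(0.42874) = -1.2218

-1.222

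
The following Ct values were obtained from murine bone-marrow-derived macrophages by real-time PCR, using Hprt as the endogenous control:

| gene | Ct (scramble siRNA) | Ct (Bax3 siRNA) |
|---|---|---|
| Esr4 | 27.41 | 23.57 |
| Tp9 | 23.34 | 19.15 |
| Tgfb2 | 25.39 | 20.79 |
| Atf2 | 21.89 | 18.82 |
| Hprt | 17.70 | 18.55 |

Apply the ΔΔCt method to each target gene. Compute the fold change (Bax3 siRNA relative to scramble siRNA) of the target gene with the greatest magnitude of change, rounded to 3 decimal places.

43.713

Esr4: ΔΔCt = (23.57−18.55) − (27.41−17.70) = 5.02 − 9.71 = -4.69; fold change = 2^4.69 = 25.813
Tp9: ΔΔCt = (19.15−18.55) − (23.34−17.70) = 0.60 − 5.64 = -5.04; fold change = 2^5.04 = 32.900
Tgfb2: ΔΔCt = (20.79−18.55) − (25.39−17.70) = 2.24 − 7.69 = -5.45; fold change = 2^5.45 = 43.713
Atf2: ΔΔCt = (18.82−18.55) − (21.89−17.70) = 0.27 − 4.19 = -3.92; fold change = 2^3.92 = 15.137
Tgfb2 has the largest |ΔΔCt| = 5.45.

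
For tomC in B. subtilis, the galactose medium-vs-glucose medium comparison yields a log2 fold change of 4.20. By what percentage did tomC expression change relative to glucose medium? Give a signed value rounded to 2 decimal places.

1737.92%

Fold change = 2^(4.20) = 18.3792
Percent change = (FC − 1) × 100% = (18.3792 − 1) × 100 = 1737.92%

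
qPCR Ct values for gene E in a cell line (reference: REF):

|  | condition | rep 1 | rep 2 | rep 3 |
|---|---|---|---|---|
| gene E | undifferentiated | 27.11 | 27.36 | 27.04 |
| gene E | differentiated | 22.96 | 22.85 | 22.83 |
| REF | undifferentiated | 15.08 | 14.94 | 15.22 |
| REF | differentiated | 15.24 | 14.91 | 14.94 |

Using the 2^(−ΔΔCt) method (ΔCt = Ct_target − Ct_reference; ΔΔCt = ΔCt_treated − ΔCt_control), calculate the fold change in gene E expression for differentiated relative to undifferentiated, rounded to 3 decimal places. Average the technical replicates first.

Mean Ct: gene E undifferentiated 27.170; gene E differentiated 22.880; REF undifferentiated 15.080; REF differentiated 15.030
ΔCt(undifferentiated) = 27.170 − 15.080 = 12.090
ΔCt(differentiated) = 22.880 − 15.030 = 7.850
ΔΔCt = 7.850 − 12.090 = -4.240
Fold change = 2^(−(-4.240)) = 2^4.240 = 18.8959

18.896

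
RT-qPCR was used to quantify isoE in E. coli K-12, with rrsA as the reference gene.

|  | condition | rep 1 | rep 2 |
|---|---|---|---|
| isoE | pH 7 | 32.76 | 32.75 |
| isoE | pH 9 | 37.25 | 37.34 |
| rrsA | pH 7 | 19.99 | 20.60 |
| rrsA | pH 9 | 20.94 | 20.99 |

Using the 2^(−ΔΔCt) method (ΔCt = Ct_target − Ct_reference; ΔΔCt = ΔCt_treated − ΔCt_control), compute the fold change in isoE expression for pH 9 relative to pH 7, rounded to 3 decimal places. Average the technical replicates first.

0.068

Mean Ct: isoE pH 7 32.755; isoE pH 9 37.295; rrsA pH 7 20.295; rrsA pH 9 20.965
ΔCt(pH 7) = 32.755 − 20.295 = 12.460
ΔCt(pH 9) = 37.295 − 20.965 = 16.330
ΔΔCt = 16.330 − 12.460 = 3.870
Fold change = 2^(−3.870) = 0.0684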